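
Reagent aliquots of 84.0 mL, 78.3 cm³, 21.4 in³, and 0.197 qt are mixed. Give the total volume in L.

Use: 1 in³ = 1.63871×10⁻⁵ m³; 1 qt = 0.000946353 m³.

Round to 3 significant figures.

84.0 mL × 10⁻⁶ = 8.4×10⁻⁵ m³
78.3 cm³ × 10⁻⁶ = 7.83×10⁻⁵ m³
21.4 in³ × 1.63871×10⁻⁵ = 3.50684×10⁻⁴ m³
0.197 qt × 0.000946353 = 1.86432×10⁻⁴ m³
Total: 8.4×10⁻⁵ + 7.83×10⁻⁵ + 3.50684×10⁻⁴ + 1.86432×10⁻⁴ = 6.99416×10⁻⁴ m³
In L: 6.99416×10⁻⁴ / 0.001 = 0.699416 L

0.699 L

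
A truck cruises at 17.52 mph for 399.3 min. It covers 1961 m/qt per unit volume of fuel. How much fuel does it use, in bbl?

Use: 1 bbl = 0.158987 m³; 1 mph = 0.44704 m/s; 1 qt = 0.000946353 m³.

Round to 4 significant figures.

17.52 mph → 7.83214 m/s
399.3 min → 23958 s
d = v × t = 7.83214 × 23958 = 187642 m
1961 m/qt → 2.07217×10⁶ m/m³
V = d / (distance per unit fuel) = 187642 / 2.07217×10⁶ = 0.0905534 m³
In bbl: 0.0905534 / 0.158987 = 0.569565 bbl

0.5696 bbl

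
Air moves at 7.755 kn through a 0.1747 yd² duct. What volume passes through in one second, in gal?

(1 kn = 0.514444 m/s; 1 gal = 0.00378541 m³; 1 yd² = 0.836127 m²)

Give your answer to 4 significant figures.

7.755 kn × 0.514444 → 3.98951 m/s
0.1747 yd² × 0.836127 → 0.146071 m²
V = v × A × t = 3.98951 m/s × 0.146071 m² × 1 s = 0.582752 m³
0.582752 m³ ÷ (0.00378541 m³/gal) = 153.947 gal

153.9 gal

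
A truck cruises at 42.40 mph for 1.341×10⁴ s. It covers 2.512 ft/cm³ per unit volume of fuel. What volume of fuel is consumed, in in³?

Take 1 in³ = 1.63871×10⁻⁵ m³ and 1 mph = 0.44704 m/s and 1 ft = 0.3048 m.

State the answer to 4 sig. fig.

2.026×10⁴ in³

42.40 mph → 18.9545 m/s
d = v × t = 18.9545 × 13410 = 254180 m
2.512 ft/cm³ → 765658 m/m³
V = d / (distance per unit fuel) = 254180 / 765658 = 0.331976 m³
In in³: 0.331976 / 1.63871×10⁻⁵ = 20258.4 in³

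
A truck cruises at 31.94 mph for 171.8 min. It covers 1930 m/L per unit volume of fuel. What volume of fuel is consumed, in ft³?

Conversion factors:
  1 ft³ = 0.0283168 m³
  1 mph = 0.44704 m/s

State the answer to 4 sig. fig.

31.94 mph → 14.2785 m/s
171.8 min → 10308 s
d = v × t = 14.2785 × 10308 = 147183 m
1930 m/L → 1.93×10⁶ m/m³
V = d / (distance per unit fuel) = 147183 / 1.93×10⁶ = 0.0762606 m³
In ft³: 0.0762606 / 0.0283168 = 2.69312 ft³

2.693 ft³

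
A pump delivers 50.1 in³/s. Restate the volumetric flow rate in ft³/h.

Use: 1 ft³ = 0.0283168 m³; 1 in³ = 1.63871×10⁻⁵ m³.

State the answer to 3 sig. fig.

50.1 in³/s × 1.63871×10⁻⁵ m³/in³ = 8.20994×10⁻⁴ m³/s
8.20994×10⁻⁴ m³/s ÷ 0.0283168 m³/ft³ × 3600 s/h = 104.375 ft³/h

104 ft³/h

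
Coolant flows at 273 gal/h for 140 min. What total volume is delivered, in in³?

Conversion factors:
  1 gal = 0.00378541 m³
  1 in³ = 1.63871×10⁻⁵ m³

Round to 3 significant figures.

1.47×10⁵ in³

273 gal/h → 2.8706×10⁻⁴ m³/s
140 min → 8400 s
V = Q × t = 2.8706×10⁻⁴ × 8400 = 2.4113 m³
In in³: 2.4113 / 1.63871×10⁻⁵ = 147146 in³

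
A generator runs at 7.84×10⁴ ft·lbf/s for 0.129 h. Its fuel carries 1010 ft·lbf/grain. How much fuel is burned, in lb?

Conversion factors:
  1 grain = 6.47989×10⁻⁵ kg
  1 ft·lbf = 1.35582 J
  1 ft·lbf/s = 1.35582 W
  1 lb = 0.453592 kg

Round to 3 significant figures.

7.84×10⁴ ft·lbf/s → 106296 W
0.129 h → 464.4 s
E = P × t = 106296 × 464.4 = 4.93639×10⁷ J
1010 ft·lbf/grain → 2.11327×10⁷ J/kg
m = E / e_s = 4.93639×10⁷ / 2.11327×10⁷ = 2.3359 kg
In lb: 2.3359 / 0.453592 = 5.14978 lb

5.15 lb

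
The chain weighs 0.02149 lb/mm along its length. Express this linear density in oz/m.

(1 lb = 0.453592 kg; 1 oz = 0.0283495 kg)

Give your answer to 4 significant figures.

343.8 oz/m

0.02149 lb/mm × 0.453592 kg/lb ÷ 0.001 m/mm = 9.74769 kg/m
9.74769 kg/m ÷ 0.0283495 kg/oz = 343.84 oz/m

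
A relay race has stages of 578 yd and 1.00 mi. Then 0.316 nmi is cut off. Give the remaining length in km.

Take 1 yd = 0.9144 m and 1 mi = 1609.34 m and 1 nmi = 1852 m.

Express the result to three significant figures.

578 yd × 0.9144 = 528.523 m
1.00 mi × 1609.34 = 1609.34 m
0.316 nmi × 1852 = 585.232 m
Sum: 528.523 + 1609.34 − 585.232 = 1552.63 m
In km: 1552.63 / 1000 = 1.55263 km

1.55 km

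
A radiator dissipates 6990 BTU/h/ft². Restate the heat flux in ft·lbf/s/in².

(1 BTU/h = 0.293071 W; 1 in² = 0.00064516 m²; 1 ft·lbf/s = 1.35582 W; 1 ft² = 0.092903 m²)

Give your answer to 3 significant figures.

10.5 ft·lbf/s/in²

6990 BTU/h/ft² × 0.293071 W/BTU/h ÷ 0.092903 m²/ft² = 22050.6 W/m²
22050.6 W/m² ÷ 1.35582 W/ft·lbf/s × 0.00064516 m²/in² = 10.4927 ft·lbf/s/in²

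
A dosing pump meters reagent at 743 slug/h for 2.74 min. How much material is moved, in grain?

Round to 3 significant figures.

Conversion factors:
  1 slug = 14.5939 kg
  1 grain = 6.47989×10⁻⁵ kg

7.64×10⁶ grain

743 slug/h → 3.01202 kg/s
2.74 min → 164.4 s
m = ṁ × t = 3.01202 × 164.4 = 495.176 kg
In grain: 495.176 / 6.47989×10⁻⁵ = 7.64173×10⁶ grain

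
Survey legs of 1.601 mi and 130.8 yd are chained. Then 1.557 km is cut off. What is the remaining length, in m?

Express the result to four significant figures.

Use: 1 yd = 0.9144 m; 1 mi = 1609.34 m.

1.601 mi × 1609.34 → 2576.55 m
130.8 yd × 0.9144 → 119.604 m
1.557 km × 1000 → 1557 m
Result: 2576.55 + 119.604 − 1557 = 1139.15 m

1139 m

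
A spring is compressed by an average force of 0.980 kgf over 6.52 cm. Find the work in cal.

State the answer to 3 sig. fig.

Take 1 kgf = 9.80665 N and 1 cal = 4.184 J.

0.150 cal

0.980 kgf × 9.80665 → 9.61052 N
6.52 cm × 0.01 → 0.0652 m
W = F × d = 9.61052 N × 0.0652 m = 0.626606 J
0.626606 J ÷ (4.184 J/cal) = 0.149762 cal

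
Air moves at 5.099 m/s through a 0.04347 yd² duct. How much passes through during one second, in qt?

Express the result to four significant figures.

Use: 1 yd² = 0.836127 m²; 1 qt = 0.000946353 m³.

0.04347 yd² × 0.836127 → 0.0363464 m²
V = v × A × t = 5.099 m/s × 0.0363464 m² × 1 s = 0.18533 m³
0.18533 m³ ÷ (0.000946353 m³/qt) = 195.836 qt

195.8 qt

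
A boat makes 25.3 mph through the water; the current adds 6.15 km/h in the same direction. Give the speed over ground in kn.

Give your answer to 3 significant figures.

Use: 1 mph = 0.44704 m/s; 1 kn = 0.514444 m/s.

25.3 mph × 0.44704 = 11.3101 m/s
6.15 km/h × (1/3.6) = 1.70833 m/s
Total: 11.3101 + 1.70833 = 13.0184 m/s
In kn: 13.0184 / 0.514444 = 25.3058 kn

25.3 kn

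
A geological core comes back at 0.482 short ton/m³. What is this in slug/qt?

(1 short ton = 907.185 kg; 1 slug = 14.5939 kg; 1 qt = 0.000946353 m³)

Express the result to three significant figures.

0.482 short ton/m³ × 907.185 kg/short ton = 437.263 kg/m³
437.263 kg/m³ ÷ 14.5939 kg/slug × 0.000946353 m³/qt = 0.0283547 slug/qt

0.0284 slug/qt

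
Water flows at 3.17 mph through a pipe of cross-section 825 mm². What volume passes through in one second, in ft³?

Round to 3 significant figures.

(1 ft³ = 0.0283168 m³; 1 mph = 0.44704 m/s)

0.0413 ft³

3.17 mph × 0.44704 = 1.41712 m/s
825 mm² × 10⁻⁶ = 8.25×10⁻⁴ m²
V = v × A × t = 1.41712 m/s × 8.25×10⁻⁴ m² × 1 s = 0.00116912 m³
0.00116912 m³ ÷ (0.0283168 m³/ft³) = 0.0412872 ft³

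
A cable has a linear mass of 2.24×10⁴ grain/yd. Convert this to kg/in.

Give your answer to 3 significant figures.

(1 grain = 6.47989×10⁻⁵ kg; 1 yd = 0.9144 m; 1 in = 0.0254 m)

0.0403 kg/in

2.24×10⁴ grain/yd × 6.47989×10⁻⁵ kg/grain ÷ 0.9144 m/yd = 1.58737 kg/m
1.58737 kg/m × 0.0254 m/in = 0.0403192 kg/in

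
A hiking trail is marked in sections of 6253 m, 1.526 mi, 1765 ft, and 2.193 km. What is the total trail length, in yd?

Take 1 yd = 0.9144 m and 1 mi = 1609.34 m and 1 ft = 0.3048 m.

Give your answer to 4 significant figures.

1.251×10⁴ yd

6253 m (already m)
1.526 mi × 1609.34 → 2455.85 m
1765 ft × 0.3048 → 537.972 m
2.193 km × 1000 → 2193 m
Sum: 6253 + 2455.85 + 537.972 + 2193 = 11439.8 m
In yd: 11439.8 / 0.9144 = 12510.7 yd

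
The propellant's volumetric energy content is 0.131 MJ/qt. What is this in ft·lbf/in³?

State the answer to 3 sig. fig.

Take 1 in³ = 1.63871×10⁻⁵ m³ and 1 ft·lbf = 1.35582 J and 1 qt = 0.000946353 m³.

0.131 MJ/qt × 1000000 J/MJ ÷ 0.000946353 m³/qt = 1.38426×10⁸ J/m³
1.38426×10⁸ J/m³ ÷ 1.35582 J/ft·lbf × 1.63871×10⁻⁵ m³/in³ = 1673.08 ft·lbf/in³

1670 ft·lbf/in³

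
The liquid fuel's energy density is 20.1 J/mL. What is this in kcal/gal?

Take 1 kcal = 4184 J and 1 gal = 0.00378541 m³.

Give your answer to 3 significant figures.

20.1 J/mL ÷ 10⁻⁶ m³/mL = 2.01×10⁷ J/m³
2.01×10⁷ J/m³ ÷ 4184 J/kcal × 0.00378541 m³/gal = 18.1852 kcal/gal

18.2 kcal/gal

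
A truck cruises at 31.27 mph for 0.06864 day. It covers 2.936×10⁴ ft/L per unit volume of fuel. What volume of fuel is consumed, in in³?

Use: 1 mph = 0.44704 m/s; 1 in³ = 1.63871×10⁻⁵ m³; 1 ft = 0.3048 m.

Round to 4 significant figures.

565.3 in³

31.27 mph → 13.9789 m/s
0.06864 day → 5930.5 s
d = v × t = 13.9789 × 5930.5 = 82901.9 m
2.936×10⁴ ft/L → 8.94893×10⁶ m/m³
V = d / (distance per unit fuel) = 82901.9 / 8.94893×10⁶ = 0.00926389 m³
In in³: 0.00926389 / 1.63871×10⁻⁵ = 565.316 in³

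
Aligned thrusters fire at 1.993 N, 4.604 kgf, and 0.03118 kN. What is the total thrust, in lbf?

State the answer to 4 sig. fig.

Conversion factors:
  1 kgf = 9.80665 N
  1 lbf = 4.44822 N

17.61 lbf

1.993 N (already N)
4.604 kgf × 9.80665 → 45.1498 N
0.03118 kN × 1000 → 31.18 N
Total: 1.993 + 45.1498 + 31.18 = 78.3228 N
In lbf: 78.3228 / 4.44822 = 17.6077 lbf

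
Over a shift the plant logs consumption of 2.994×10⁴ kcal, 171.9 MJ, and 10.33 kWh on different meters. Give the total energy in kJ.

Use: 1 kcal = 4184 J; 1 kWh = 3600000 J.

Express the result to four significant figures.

3.344×10⁵ kJ

2.994×10⁴ kcal × 4184 → 1.25269×10⁸ J
171.9 MJ × 1000000 → 1.719×10⁸ J
10.33 kWh × 3600000 → 3.7188×10⁷ J
Sum: 1.25269×10⁸ + 1.719×10⁸ + 3.7188×10⁷ = 3.34357×10⁸ J
In kJ: 3.34357×10⁸ / 1000 = 334357 kJ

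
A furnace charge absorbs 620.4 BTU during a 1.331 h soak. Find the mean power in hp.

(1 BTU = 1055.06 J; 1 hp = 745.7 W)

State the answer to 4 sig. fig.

620.4 BTU × 1055.06 = 654559 J
1.331 h × 3600 = 4791.6 s
P = E / t = 654559 J / 4791.6 s = 136.606 W
136.606 W ÷ (745.7 W/hp) = 0.183192 hp

0.1832 hp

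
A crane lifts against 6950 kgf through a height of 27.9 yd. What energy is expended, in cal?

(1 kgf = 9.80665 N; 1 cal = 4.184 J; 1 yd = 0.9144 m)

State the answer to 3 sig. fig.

6950 kgf × 9.80665 → 68156.2 N
27.9 yd × 0.9144 → 25.5118 m
W = F × d = 68156.2 N × 25.5118 m = 1.73879×10⁶ J
1.73879×10⁶ J ÷ (4.184 J/cal) = 415581 cal

4.16×10⁵ cal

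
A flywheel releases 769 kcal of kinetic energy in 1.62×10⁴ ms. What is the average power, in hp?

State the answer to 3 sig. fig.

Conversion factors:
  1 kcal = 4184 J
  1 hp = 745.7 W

266 hp

769 kcal × 4184 = 3.2175×10⁶ J
1.62×10⁴ ms × 0.001 = 16.2 s
P = E / t = 3.2175×10⁶ J / 16.2 s = 198611 W
198611 W ÷ (745.7 W/hp) = 266.342 hp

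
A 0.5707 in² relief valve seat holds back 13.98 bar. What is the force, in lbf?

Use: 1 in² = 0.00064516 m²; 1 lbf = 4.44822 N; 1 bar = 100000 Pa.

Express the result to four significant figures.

13.98 bar × 100000 → 1.398×10⁶ Pa
0.5707 in² × 0.00064516 → 3.68193×10⁻⁴ m²
F = P × A = 1.398×10⁶ Pa × 3.68193×10⁻⁴ m² = 514.734 N
514.734 N ÷ (4.44822 N/lbf) = 115.717 lbf

115.7 lbf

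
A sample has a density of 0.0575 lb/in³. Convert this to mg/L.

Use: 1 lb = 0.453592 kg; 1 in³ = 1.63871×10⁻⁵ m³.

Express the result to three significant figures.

1.59×10⁶ mg/L

0.0575 lb/in³ × 0.453592 kg/lb ÷ 1.63871×10⁻⁵ m³/in³ = 1591.59 kg/m³
1591.59 kg/m³ ÷ 10⁻⁶ kg/mg × 0.001 m³/L = 1.59159×10⁶ mg/L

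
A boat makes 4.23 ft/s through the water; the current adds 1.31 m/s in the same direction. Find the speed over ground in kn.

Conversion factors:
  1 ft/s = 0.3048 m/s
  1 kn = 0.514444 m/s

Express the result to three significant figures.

4.23 ft/s × 0.3048 = 1.2893 m/s
1.31 m/s (already m/s)
Total: 1.2893 + 1.31 = 2.5993 m/s
In kn: 2.5993 / 0.514444 = 5.05264 kn

5.05 kn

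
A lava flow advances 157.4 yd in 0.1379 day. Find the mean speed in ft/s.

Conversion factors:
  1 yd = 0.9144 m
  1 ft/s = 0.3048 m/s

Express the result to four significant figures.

157.4 yd × 0.9144 → 143.927 m
0.1379 day × 86400 → 11914.6 s
v = d / t = 143.927 m / 11914.6 s = 0.0120799 m/s
0.0120799 m/s ÷ (0.3048 m/s/ft/s) = 0.0396322 ft/s

0.03963 ft/s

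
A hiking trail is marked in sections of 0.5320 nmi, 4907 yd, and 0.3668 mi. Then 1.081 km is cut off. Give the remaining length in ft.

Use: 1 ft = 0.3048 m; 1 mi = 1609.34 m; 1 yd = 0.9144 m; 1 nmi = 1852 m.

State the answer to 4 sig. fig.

0.5320 nmi × 1852 = 985.264 m
4907 yd × 0.9144 = 4486.96 m
0.3668 mi × 1609.34 = 590.306 m
1.081 km × 1000 = 1081 m
Result: 985.264 + 4486.96 + 590.306 − 1081 = 4981.53 m
In ft: 4981.53 / 0.3048 = 16343.6 ft

1.634×10⁴ ft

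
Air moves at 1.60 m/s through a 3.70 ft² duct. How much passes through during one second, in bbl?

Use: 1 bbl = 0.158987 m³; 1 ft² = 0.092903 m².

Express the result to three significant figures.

3.70 ft² × 0.092903 = 0.343741 m²
V = v × A × t = 1.6 m/s × 0.343741 m² × 1 s = 0.549986 m³
0.549986 m³ ÷ (0.158987 m³/bbl) = 3.45931 bbl

3.46 bbl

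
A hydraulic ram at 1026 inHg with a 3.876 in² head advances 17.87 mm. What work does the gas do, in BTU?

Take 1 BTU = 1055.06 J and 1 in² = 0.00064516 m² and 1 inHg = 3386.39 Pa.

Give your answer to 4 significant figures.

1026 inHg → 3.47444×10⁶ Pa
3.876 in² → 0.00250064 m²
F = P × A = 3.47444×10⁶ × 0.00250064 = 8688.32 N
17.87 mm → 0.01787 m
W = F × d = 8688.32 × 0.01787 = 155.26 J
In BTU: 155.26 / 1055.06 = 0.147158 BTU

0.1472 BTU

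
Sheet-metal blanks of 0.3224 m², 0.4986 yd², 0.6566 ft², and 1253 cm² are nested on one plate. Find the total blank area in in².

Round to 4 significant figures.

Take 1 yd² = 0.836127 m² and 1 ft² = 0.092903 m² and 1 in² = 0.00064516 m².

0.3224 m² (already m²)
0.4986 yd² × 0.836127 = 0.416893 m²
0.6566 ft² × 0.092903 = 0.0610001 m²
1253 cm² × 0.0001 = 0.1253 m²
Total: 0.3224 + 0.416893 + 0.0610001 + 0.1253 = 0.925593 m²
In in²: 0.925593 / 0.00064516 = 1434.67 in²

1435 in²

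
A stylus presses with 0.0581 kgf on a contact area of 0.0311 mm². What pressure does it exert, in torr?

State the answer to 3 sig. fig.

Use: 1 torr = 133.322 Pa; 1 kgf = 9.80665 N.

1.37×10⁵ torr

0.0581 kgf × 9.80665 → 0.569766 N
0.0311 mm² × 10⁻⁶ → 3.11×10⁻⁸ m²
P = F / A = 0.569766 N / 3.11×10⁻⁸ m² = 1.83205×10⁷ Pa
1.83205×10⁷ Pa ÷ (133.322 Pa/torr) = 137415 torr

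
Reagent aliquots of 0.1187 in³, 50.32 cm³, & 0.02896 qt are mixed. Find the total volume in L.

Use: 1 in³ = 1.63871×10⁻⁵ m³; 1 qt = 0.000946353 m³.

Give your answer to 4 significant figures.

0.07967 L

0.1187 in³ × 1.63871×10⁻⁵ = 1.94515×10⁻⁶ m³
50.32 cm³ × 10⁻⁶ = 5.032×10⁻⁵ m³
0.02896 qt × 0.000946353 = 2.74064×10⁻⁵ m³
Sum: 1.94515×10⁻⁶ + 5.032×10⁻⁵ + 2.74064×10⁻⁵ = 7.96716×10⁻⁵ m³
In L: 7.96716×10⁻⁵ / 0.001 = 0.0796716 L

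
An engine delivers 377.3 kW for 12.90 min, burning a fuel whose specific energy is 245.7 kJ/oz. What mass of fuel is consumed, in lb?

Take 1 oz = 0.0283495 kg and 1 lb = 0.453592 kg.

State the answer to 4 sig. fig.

74.29 lb

377.3 kW → 377300 W
12.90 min → 774 s
E = P × t = 377300 × 774 = 2.9203×10⁸ J
245.7 kJ/oz → 8.66682×10⁶ J/kg
m = E / e_s = 2.9203×10⁸ / 8.66682×10⁶ = 33.6952 kg
In lb: 33.6952 / 0.453592 = 74.2853 lb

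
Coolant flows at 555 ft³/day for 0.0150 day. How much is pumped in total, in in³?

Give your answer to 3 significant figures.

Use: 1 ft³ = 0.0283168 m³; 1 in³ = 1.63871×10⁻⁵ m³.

1.44×10⁴ in³

555 ft³/day → 1.81896×10⁻⁴ m³/s
0.0150 day → 1296 s
V = Q × t = 1.81896×10⁻⁴ × 1296 = 0.235737 m³
In in³: 0.235737 / 1.63871×10⁻⁵ = 14385.5 in³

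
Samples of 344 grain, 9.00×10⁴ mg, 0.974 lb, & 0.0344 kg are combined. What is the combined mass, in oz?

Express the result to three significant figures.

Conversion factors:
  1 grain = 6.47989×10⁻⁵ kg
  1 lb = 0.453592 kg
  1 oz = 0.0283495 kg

344 grain × 6.47989×10⁻⁵ = 0.0222908 kg
9.00×10⁴ mg × 10⁻⁶ = 0.09 kg
0.974 lb × 0.453592 = 0.441799 kg
0.0344 kg (already kg)
Total: 0.0222908 + 0.09 + 0.441799 + 0.0344 = 0.58849 kg
In oz: 0.58849 / 0.0283495 = 20.7584 oz

20.8 oz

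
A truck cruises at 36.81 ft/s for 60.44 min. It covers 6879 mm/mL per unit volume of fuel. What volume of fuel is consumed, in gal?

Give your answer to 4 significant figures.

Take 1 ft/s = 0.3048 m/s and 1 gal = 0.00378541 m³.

1.562 gal

36.81 ft/s → 11.2197 m/s
60.44 min → 3626.4 s
d = v × t = 11.2197 × 3626.4 = 40687.1 m
6879 mm/mL → 6.879×10⁶ m/m³
V = d / (distance per unit fuel) = 40687.1 / 6.879×10⁶ = 0.00591468 m³
In gal: 0.00591468 / 0.00378541 = 1.56249 gal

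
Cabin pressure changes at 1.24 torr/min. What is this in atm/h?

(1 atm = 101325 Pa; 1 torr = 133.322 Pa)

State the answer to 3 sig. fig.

1.24 torr/min × 133.322 Pa/torr ÷ 60 s/min = 2.75532 Pa/s
2.75532 Pa/s ÷ 101325 Pa/atm × 3600 s/h = 0.0978944 atm/h

0.0979 atm/h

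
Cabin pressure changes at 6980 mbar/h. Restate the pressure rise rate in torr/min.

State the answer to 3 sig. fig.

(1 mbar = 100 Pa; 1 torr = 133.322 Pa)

6980 mbar/h × 100 Pa/mbar ÷ 3600 s/h = 193.889 Pa/s
193.889 Pa/s ÷ 133.322 Pa/torr × 60 s/min = 87.2575 torr/min

87.3 torr/min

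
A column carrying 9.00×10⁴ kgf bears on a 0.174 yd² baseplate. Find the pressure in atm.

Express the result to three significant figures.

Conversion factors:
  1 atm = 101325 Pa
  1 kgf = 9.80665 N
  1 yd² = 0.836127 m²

59.9 atm

9.00×10⁴ kgf × 9.80665 = 882598 N
0.174 yd² × 0.836127 = 0.145486 m²
P = F / A = 882598 N / 0.145486 m² = 6.06655×10⁶ Pa
6.06655×10⁶ Pa ÷ (101325 Pa/atm) = 59.8722 atm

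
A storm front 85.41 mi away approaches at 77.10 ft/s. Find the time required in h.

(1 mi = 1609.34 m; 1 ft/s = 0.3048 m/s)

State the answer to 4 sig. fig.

85.41 mi × 1609.34 = 137454 m
77.10 ft/s × 0.3048 = 23.5001 m/s
t = d / v = 137454 m / 23.5001 m/s = 5849.08 s
5849.08 s ÷ (3600 s/h) = 1.62474 h

1.625 h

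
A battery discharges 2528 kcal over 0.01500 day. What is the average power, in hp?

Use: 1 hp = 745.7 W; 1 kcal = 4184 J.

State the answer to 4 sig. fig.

10.94 hp

2528 kcal × 4184 → 1.05772×10⁷ J
0.01500 day × 86400 → 1296 s
P = E / t = 1.05772×10⁷ J / 1296 s = 8161.42 W
8161.42 W ÷ (745.7 W/hp) = 10.9446 hp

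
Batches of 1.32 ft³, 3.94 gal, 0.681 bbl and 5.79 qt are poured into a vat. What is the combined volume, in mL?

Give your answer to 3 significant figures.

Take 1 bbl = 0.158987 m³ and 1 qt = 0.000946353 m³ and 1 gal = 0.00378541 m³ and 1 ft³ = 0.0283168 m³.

1.66×10⁵ mL

1.32 ft³ × 0.0283168 → 0.0373782 m³
3.94 gal × 0.00378541 → 0.0149145 m³
0.681 bbl × 0.158987 → 0.10827 m³
5.79 qt × 0.000946353 → 0.00547938 m³
Sum: 0.0373782 + 0.0149145 + 0.10827 + 0.00547938 = 0.166042 m³
In mL: 0.166042 / 10⁻⁶ = 166042 mL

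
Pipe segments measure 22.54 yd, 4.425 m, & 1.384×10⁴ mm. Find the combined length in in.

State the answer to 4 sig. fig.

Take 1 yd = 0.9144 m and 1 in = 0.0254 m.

1531 in

22.54 yd × 0.9144 = 20.6106 m
4.425 m (already m)
1.384×10⁴ mm × 0.001 = 13.84 m
Sum: 20.6106 + 4.425 + 13.84 = 38.8756 m
In in: 38.8756 / 0.0254 = 1530.54 in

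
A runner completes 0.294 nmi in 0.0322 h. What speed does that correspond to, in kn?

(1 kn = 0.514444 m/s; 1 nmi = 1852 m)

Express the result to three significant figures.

0.294 nmi × 1852 = 544.488 m
0.0322 h × 3600 = 115.92 s
v = d / t = 544.488 m / 115.92 s = 4.6971 m/s
4.6971 m/s ÷ (0.514444 m/s/kn) = 9.13044 kn

9.13 kn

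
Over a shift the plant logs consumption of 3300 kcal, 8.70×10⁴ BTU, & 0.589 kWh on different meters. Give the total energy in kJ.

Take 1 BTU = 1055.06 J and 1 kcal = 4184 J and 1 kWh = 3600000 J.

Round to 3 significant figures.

3300 kcal × 4184 = 1.38072×10⁷ J
8.70×10⁴ BTU × 1055.06 = 9.17902×10⁷ J
0.589 kWh × 3600000 = 2.1204×10⁶ J
Total: 1.38072×10⁷ + 9.17902×10⁷ + 2.1204×10⁶ = 1.07718×10⁸ J
In kJ: 1.07718×10⁸ / 1000 = 107718 kJ

1.08×10⁵ kJ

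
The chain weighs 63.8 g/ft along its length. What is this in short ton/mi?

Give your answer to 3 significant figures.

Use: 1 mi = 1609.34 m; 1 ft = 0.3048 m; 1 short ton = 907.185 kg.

63.8 g/ft × 0.001 kg/g ÷ 0.3048 m/ft = 0.209318 kg/m
0.209318 kg/m ÷ 907.185 kg/short ton × 1609.34 m/mi = 0.371329 short ton/mi

0.371 short ton/mi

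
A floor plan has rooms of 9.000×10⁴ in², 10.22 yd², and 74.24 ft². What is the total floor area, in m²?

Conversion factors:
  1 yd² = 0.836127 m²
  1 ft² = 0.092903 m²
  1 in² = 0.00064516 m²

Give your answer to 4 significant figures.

9.000×10⁴ in² × 0.00064516 = 58.0644 m²
10.22 yd² × 0.836127 = 8.54522 m²
74.24 ft² × 0.092903 = 6.89712 m²
Total: 58.0644 + 8.54522 + 6.89712 = 73.5067 m²

73.51 m²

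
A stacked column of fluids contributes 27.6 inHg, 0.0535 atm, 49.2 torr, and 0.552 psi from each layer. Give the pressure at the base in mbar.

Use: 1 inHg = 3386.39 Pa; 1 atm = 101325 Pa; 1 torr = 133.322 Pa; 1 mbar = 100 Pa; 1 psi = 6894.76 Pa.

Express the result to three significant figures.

27.6 inHg × 3386.39 = 93464.4 Pa
0.0535 atm × 101325 = 5420.89 Pa
49.2 torr × 133.322 = 6559.44 Pa
0.552 psi × 6894.76 = 3805.91 Pa
Sum: 93464.4 + 5420.89 + 6559.44 + 3805.91 = 109251 Pa
In mbar: 109251 / 100 = 1092.51 mbar

1090 mbar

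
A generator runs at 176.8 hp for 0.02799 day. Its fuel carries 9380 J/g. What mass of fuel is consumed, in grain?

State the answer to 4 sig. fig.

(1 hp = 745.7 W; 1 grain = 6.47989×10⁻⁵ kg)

176.8 hp → 131840 W
0.02799 day → 2418.34 s
E = P × t = 131840 × 2418.34 = 3.18834×10⁸ J
9380 J/g → 9.38×10⁶ J/kg
m = E / e_s = 3.18834×10⁸ / 9.38×10⁶ = 33.9908 kg
In grain: 33.9908 / 6.47989×10⁻⁵ = 524558 grain

5.246×10⁵ grain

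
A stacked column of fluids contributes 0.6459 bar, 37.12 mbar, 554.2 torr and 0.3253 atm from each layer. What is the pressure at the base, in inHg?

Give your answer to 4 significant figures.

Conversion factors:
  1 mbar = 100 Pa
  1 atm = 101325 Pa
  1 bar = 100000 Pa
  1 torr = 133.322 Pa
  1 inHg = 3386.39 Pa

51.72 inHg

0.6459 bar × 100000 = 64590 Pa
37.12 mbar × 100 = 3712 Pa
554.2 torr × 133.322 = 73887.1 Pa
0.3253 atm × 101325 = 32961 Pa
Sum: 64590 + 3712 + 73887.1 + 32961 = 175150 Pa
In inHg: 175150 / 3386.39 = 51.7217 inHg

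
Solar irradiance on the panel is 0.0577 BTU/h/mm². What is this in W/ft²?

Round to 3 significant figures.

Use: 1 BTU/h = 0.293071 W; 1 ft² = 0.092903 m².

0.0577 BTU/h/mm² × 0.293071 W/BTU/h ÷ 10⁻⁶ m²/mm² = 16910.2 W/m²
16910.2 W/m² × 0.092903 m²/ft² = 1571.01 W/ft²

1570 W/ft²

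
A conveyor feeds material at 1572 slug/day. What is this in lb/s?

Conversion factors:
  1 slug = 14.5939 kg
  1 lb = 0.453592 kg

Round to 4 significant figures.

0.5854 lb/s

1572 slug/day × 14.5939 kg/slug ÷ 86400 s/day = 0.265528 kg/s
0.265528 kg/s ÷ 0.453592 kg/lb = 0.58539 lb/s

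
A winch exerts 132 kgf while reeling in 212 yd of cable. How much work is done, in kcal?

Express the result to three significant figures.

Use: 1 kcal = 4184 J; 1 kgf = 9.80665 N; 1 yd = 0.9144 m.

60.0 kcal

132 kgf × 9.80665 = 1294.48 N
212 yd × 0.9144 = 193.853 m
W = F × d = 1294.48 N × 193.853 m = 250939 J
250939 J ÷ (4184 J/kcal) = 59.9759 kcal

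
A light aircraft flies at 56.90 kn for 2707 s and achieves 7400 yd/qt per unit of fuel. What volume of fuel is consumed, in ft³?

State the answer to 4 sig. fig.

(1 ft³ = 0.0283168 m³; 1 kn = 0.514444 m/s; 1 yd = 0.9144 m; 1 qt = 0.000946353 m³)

56.90 kn → 29.2719 m/s
d = v × t = 29.2719 × 2707 = 79239 m
7400 yd/qt → 7.15014×10⁶ m/m³
V = d / (distance per unit fuel) = 79239 / 7.15014×10⁶ = 0.0110822 m³
In ft³: 0.0110822 / 0.0283168 = 0.391365 ft³

0.3914 ft³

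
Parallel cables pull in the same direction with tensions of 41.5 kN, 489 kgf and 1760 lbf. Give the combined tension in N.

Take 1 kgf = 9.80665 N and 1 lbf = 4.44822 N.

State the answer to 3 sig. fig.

41.5 kN × 1000 → 41500 N
489 kgf × 9.80665 → 4795.45 N
1760 lbf × 4.44822 → 7828.87 N
Combined: 41500 + 4795.45 + 7828.87 = 54124.3 N

5.41×10⁴ N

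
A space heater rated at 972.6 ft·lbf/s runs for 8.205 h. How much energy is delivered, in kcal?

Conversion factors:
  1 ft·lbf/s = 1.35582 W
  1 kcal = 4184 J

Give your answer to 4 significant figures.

9309 kcal

972.6 ft·lbf/s × 1.35582 = 1318.67 W
8.205 h × 3600 = 29538 s
E = P × t = 1318.67 W × 29538 s = 3.89509×10⁷ J
3.89509×10⁷ J ÷ (4184 J/kcal) = 9309.49 kcal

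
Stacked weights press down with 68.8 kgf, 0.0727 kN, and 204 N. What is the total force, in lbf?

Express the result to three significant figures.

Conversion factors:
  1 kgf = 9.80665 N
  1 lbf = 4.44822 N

68.8 kgf × 9.80665 = 674.698 N
0.0727 kN × 1000 = 72.7 N
204 N (already N)
Combined: 674.698 + 72.7 + 204 = 951.398 N
In lbf: 951.398 / 4.44822 = 213.883 lbf

214 lbf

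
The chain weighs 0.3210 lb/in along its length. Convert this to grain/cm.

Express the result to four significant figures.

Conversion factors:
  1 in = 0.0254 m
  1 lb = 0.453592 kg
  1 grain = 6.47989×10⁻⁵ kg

0.3210 lb/in × 0.453592 kg/lb ÷ 0.0254 m/in = 5.7324 kg/m
5.7324 kg/m ÷ 6.47989×10⁻⁵ kg/grain × 0.01 m/cm = 884.645 grain/cm

884.6 grain/cm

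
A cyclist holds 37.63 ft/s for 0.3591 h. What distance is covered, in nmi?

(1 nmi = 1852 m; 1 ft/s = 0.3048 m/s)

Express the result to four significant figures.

8.006 nmi

37.63 ft/s × 0.3048 → 11.4696 m/s
0.3591 h × 3600 → 1292.76 s
d = v × t = 11.4696 m/s × 1292.76 s = 14827.4 m
14827.4 m ÷ (1852 m/nmi) = 8.00616 nmi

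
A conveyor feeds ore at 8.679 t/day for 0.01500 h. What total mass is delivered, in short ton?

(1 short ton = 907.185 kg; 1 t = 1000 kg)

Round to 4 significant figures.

8.679 t/day → 0.100451 kg/s
0.01500 h → 54 s
m = ṁ × t = 0.100451 × 54 = 5.42435 kg
In short ton: 5.42435 / 907.185 = 0.00597932 short ton

0.005979 short ton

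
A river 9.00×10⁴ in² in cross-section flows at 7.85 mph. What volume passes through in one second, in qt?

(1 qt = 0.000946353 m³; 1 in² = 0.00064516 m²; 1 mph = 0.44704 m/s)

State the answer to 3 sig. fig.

7.85 mph × 0.44704 → 3.50926 m/s
9.00×10⁴ in² × 0.00064516 → 58.0644 m²
V = v × A × t = 3.50926 m/s × 58.0644 m² × 1 s = 203.763 m³
203.763 m³ ÷ (0.000946353 m³/qt) = 215314 qt

2.15×10⁵ qt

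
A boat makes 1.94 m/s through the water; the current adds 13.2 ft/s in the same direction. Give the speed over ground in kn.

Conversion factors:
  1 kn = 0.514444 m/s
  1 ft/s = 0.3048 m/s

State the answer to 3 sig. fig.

11.6 kn

1.94 m/s (already m/s)
13.2 ft/s × 0.3048 = 4.02336 m/s
Sum: 1.94 + 4.02336 = 5.96336 m/s
In kn: 5.96336 / 0.514444 = 11.5919 kn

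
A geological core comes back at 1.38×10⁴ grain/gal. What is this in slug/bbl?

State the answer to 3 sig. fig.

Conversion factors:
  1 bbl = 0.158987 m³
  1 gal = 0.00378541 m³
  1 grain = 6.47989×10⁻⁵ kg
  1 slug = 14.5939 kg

1.38×10⁴ grain/gal × 6.47989×10⁻⁵ kg/grain ÷ 0.00378541 m³/gal = 236.229 kg/m³
236.229 kg/m³ ÷ 14.5939 kg/slug × 0.158987 m³/bbl = 2.5735 slug/bbl

2.57 slug/bbl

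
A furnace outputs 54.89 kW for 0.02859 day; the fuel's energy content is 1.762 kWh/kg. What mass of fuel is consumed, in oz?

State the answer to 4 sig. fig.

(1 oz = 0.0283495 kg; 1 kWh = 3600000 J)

54.89 kW → 54890 W
0.02859 day → 2470.18 s
E = P × t = 54890 × 2470.18 = 1.35588×10⁸ J
1.762 kWh/kg → 6.3432×10⁶ J/kg
m = E / e_s = 1.35588×10⁸ / 6.3432×10⁶ = 21.3753 kg
In oz: 21.3753 / 0.0283495 = 753.992 oz

754.0 oz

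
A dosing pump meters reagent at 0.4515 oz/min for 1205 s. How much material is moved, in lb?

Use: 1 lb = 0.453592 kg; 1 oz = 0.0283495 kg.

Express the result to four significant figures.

0.4515 oz/min → 2.1333×10⁻⁴ kg/s
m = ṁ × t = 2.1333×10⁻⁴ × 1205 = 0.257063 kg
In lb: 0.257063 / 0.453592 = 0.566727 lb

0.5667 lb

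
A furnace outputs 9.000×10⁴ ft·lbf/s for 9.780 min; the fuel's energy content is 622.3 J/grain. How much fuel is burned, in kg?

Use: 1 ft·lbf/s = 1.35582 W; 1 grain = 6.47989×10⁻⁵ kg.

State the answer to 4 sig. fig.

7.456 kg

9.000×10⁴ ft·lbf/s → 122024 W
9.780 min → 586.8 s
E = P × t = 122024 × 586.8 = 7.16037×10⁷ J
622.3 J/grain → 9.60356×10⁶ J/kg
m = E / e_s = 7.16037×10⁷ / 9.60356×10⁶ = 7.45595 kg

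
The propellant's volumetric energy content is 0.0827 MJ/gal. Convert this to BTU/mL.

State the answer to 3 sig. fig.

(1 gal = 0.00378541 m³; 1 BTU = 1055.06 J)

0.0207 BTU/mL

0.0827 MJ/gal × 1000000 J/MJ ÷ 0.00378541 m³/gal = 2.1847×10⁷ J/m³
2.1847×10⁷ J/m³ ÷ 1055.06 J/BTU × 10⁻⁶ m³/mL = 0.0207069 BTU/mL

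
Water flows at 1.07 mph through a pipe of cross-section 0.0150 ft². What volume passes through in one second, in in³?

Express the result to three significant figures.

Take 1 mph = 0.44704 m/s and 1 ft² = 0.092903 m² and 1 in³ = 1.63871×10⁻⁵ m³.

40.7 in³

1.07 mph × 0.44704 → 0.478333 m/s
0.0150 ft² × 0.092903 → 0.00139354 m²
V = v × A × t = 0.478333 m/s × 0.00139354 m² × 1 s = 6.66576×10⁻⁴ m³
6.66576×10⁻⁴ m³ ÷ (1.63871×10⁻⁵ m³/in³) = 40.6769 in³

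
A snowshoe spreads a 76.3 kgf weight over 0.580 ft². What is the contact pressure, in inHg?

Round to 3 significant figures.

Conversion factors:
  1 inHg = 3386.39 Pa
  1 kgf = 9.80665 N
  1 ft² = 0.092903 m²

76.3 kgf × 9.80665 = 748.247 N
0.580 ft² × 0.092903 = 0.0538837 m²
P = F / A = 748.247 N / 0.0538837 m² = 13886.3 Pa
13886.3 Pa ÷ (3386.39 Pa/inHg) = 4.10062 inHg

4.10 inHg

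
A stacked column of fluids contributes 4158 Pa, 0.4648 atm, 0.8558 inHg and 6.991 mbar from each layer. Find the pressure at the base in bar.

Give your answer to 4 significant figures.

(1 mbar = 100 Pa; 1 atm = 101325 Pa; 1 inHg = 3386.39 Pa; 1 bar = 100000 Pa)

4158 Pa (already Pa)
0.4648 atm × 101325 = 47095.9 Pa
0.8558 inHg × 3386.39 = 2898.07 Pa
6.991 mbar × 100 = 699.1 Pa
Combined: 4158 + 47095.9 + 2898.07 + 699.1 = 54851.1 Pa
In bar: 54851.1 / 100000 = 0.548511 bar

0.5485 bar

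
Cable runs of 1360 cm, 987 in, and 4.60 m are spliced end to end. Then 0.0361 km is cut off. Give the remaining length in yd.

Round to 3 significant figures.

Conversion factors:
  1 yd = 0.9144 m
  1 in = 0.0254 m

1360 cm × 0.01 → 13.6 m
987 in × 0.0254 → 25.0698 m
4.60 m (already m)
0.0361 km × 1000 → 36.1 m
Sum: 13.6 + 25.0698 + 4.6 − 36.1 = 7.1698 m
In yd: 7.1698 / 0.9144 = 7.84099 yd

7.84 yd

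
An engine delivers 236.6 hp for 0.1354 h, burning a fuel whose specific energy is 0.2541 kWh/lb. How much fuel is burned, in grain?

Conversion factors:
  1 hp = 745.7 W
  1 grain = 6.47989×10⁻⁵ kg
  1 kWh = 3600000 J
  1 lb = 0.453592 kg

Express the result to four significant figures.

236.6 hp → 176433 W
0.1354 h → 487.44 s
E = P × t = 176433 × 487.44 = 8.60005×10⁷ J
0.2541 kWh/lb → 2.0167×10⁶ J/kg
m = E / e_s = 8.60005×10⁷ / 2.0167×10⁶ = 42.6442 kg
In grain: 42.6442 / 6.47989×10⁻⁵ = 658101 grain

6.581×10⁵ grain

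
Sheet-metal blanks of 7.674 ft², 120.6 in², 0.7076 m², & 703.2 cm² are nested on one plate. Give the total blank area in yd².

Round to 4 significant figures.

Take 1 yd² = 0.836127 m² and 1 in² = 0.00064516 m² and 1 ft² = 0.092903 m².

1.876 yd²

7.674 ft² × 0.092903 = 0.712938 m²
120.6 in² × 0.00064516 = 0.0778063 m²
0.7076 m² (already m²)
703.2 cm² × 0.0001 = 0.07032 m²
Total: 0.712938 + 0.0778063 + 0.7076 + 0.07032 = 1.56866 m²
In yd²: 1.56866 / 0.836127 = 1.8761 yd²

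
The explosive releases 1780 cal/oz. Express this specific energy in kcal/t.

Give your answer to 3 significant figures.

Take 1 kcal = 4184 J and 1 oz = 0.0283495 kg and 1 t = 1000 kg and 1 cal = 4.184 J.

1780 cal/oz × 4.184 J/cal ÷ 0.0283495 kg/oz = 262704 J/kg
262704 J/kg ÷ 4184 J/kcal × 1000 kg/t = 62787.8 kcal/t

6.28×10⁴ kcal/t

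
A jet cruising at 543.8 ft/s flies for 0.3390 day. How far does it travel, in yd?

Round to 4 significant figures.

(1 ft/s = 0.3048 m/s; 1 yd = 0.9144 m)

5.309×10⁶ yd

543.8 ft/s × 0.3048 → 165.75 m/s
0.3390 day × 86400 → 29289.6 s
d = v × t = 165.75 m/s × 29289.6 s = 4.85475×10⁶ m
4.85475×10⁶ m ÷ (0.9144 m/yd) = 5.30922×10⁶ yd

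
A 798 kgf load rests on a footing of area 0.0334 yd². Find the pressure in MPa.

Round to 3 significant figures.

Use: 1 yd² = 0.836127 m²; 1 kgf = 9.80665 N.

798 kgf × 9.80665 → 7825.71 N
0.0334 yd² × 0.836127 → 0.0279266 m²
P = F / A = 7825.71 N / 0.0279266 m² = 280224 Pa
280224 Pa ÷ (1000000 Pa/MPa) = 0.280224 MPa

0.280 MPa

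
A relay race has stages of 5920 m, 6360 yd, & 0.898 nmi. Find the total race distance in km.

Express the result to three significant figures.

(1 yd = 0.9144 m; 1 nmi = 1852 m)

13.4 km

5920 m (already m)
6360 yd × 0.9144 = 5815.58 m
0.898 nmi × 1852 = 1663.1 m
Combined: 5920 + 5815.58 + 1663.1 = 13398.7 m
In km: 13398.7 / 1000 = 13.3987 km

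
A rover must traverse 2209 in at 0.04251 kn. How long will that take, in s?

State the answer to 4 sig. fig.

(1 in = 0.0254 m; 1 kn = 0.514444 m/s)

2209 in × 0.0254 = 56.1086 m
0.04251 kn × 0.514444 = 0.021869 m/s
t = d / v = 56.1086 m / 0.021869 m/s = 2565.67 s

2566 s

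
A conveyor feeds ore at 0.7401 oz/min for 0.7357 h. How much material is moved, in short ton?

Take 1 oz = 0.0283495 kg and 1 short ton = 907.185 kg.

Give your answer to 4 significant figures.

0.001021 short ton

0.7401 oz/min → 3.49691×10⁻⁴ kg/s
0.7357 h → 2648.52 s
m = ṁ × t = 3.49691×10⁻⁴ × 2648.52 = 0.926164 kg
In short ton: 0.926164 / 907.185 = 0.00102092 short ton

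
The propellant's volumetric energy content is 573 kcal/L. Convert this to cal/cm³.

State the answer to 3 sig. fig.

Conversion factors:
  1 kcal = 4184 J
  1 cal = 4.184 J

573 kcal/L × 4184 J/kcal ÷ 0.001 m³/L = 2.39743×10⁹ J/m³
2.39743×10⁹ J/m³ ÷ 4.184 J/cal × 10⁻⁶ m³/cm³ = 573 cal/cm³

573 cal/cm³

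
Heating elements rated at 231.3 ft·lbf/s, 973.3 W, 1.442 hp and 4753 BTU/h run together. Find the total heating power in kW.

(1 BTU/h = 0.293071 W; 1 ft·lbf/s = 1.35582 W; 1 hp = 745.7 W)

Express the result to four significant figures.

231.3 ft·lbf/s × 1.35582 = 313.601 W
973.3 W (already W)
1.442 hp × 745.7 = 1075.3 W
4753 BTU/h × 0.293071 = 1392.97 W
Combined: 313.601 + 973.3 + 1075.3 + 1392.97 = 3755.17 W
In kW: 3755.17 / 1000 = 3.75517 kW

3.755 kW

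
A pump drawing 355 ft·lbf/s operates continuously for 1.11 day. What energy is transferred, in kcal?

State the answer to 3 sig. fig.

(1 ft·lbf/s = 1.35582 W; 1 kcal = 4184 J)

1.10×10⁴ kcal

355 ft·lbf/s × 1.35582 = 481.316 W
1.11 day × 86400 = 95904 s
E = P × t = 481.316 W × 95904 s = 4.61601×10⁷ J
4.61601×10⁷ J ÷ (4184 J/kcal) = 11032.5 kcal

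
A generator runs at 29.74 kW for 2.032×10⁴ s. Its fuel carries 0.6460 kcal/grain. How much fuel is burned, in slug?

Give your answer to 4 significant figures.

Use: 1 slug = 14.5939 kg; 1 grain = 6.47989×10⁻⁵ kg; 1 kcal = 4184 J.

29.74 kW → 29740 W
E = P × t = 29740 × 20320 = 6.04317×10⁸ J
0.6460 kcal/grain → 4.17116×10⁷ J/kg
m = E / e_s = 6.04317×10⁸ / 4.17116×10⁷ = 14.488 kg
In slug: 14.488 / 14.5939 = 0.992744 slug

0.9927 slug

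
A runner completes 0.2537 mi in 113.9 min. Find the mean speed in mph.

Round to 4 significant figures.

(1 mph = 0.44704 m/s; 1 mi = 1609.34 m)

0.1336 mph

0.2537 mi × 1609.34 = 408.29 m
113.9 min × 60 = 6834 s
v = d / t = 408.29 m / 6834 s = 0.0597439 m/s
0.0597439 m/s ÷ (0.44704 m/s/mph) = 0.133643 mph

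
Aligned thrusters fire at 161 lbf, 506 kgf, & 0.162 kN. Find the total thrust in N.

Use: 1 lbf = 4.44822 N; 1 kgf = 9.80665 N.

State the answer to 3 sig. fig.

161 lbf × 4.44822 → 716.163 N
506 kgf × 9.80665 → 4962.16 N
0.162 kN × 1000 → 162 N
Sum: 716.163 + 4962.16 + 162 = 5840.32 N

5840 N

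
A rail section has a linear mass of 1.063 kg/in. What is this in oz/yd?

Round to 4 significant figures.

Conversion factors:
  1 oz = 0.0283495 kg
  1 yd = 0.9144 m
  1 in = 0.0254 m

1.063 kg/in ÷ 0.0254 m/in = 41.8504 kg/m
41.8504 kg/m ÷ 0.0283495 kg/oz × 0.9144 m/yd = 1349.87 oz/yd

1350 oz/yd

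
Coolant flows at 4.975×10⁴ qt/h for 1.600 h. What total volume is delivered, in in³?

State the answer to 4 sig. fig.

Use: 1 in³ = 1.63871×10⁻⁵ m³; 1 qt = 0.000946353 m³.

4.975×10⁴ qt/h → 0.0130781 m³/s
1.600 h → 5760 s
V = Q × t = 0.0130781 × 5760 = 75.3299 m³
In in³: 75.3299 / 1.63871×10⁻⁵ = 4.5969×10⁶ in³

4.597×10⁶ in³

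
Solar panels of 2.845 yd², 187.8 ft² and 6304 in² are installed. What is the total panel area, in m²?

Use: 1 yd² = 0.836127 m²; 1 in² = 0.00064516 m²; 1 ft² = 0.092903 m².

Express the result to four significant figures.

2.845 yd² × 0.836127 = 2.37878 m²
187.8 ft² × 0.092903 = 17.4472 m²
6304 in² × 0.00064516 = 4.06709 m²
Sum: 2.37878 + 17.4472 + 4.06709 = 23.8931 m²

23.89 m²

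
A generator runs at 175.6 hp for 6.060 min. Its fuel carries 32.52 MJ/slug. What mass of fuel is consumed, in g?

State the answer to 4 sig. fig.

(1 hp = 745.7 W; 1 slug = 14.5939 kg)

175.6 hp → 130945 W
6.060 min → 363.6 s
E = P × t = 130945 × 363.6 = 4.76116×10⁷ J
32.52 MJ/slug → 2.22833×10⁶ J/kg
m = E / e_s = 4.76116×10⁷ / 2.22833×10⁶ = 21.3665 kg
In g: 21.3665 / 0.001 = 21366.5 g

2.137×10⁴ g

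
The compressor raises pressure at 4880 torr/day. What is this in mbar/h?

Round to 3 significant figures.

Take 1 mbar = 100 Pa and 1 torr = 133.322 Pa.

4880 torr/day × 133.322 Pa/torr ÷ 86400 s/day = 7.53022 Pa/s
7.53022 Pa/s ÷ 100 Pa/mbar × 3600 s/h = 271.088 mbar/h

271 mbar/h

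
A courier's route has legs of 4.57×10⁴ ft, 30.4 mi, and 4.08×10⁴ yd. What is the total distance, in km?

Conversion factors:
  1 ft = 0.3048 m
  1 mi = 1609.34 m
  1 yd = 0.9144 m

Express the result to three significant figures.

4.57×10⁴ ft × 0.3048 → 13929.4 m
30.4 mi × 1609.34 → 48923.9 m
4.08×10⁴ yd × 0.9144 → 37307.5 m
Total: 13929.4 + 48923.9 + 37307.5 = 100161 m
In km: 100161 / 1000 = 100.161 km

100 km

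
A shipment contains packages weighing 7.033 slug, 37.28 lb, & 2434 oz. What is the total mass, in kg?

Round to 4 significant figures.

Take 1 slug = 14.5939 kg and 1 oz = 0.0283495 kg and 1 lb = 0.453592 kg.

188.6 kg

7.033 slug × 14.5939 → 102.639 kg
37.28 lb × 0.453592 → 16.9099 kg
2434 oz × 0.0283495 → 69.0027 kg
Combined: 102.639 + 16.9099 + 69.0027 = 188.552 kg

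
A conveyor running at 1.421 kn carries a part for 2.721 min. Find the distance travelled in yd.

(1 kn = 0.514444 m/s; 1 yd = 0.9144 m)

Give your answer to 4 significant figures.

130.5 yd

1.421 kn × 0.514444 = 0.731025 m/s
2.721 min × 60 = 163.26 s
d = v × t = 0.731025 m/s × 163.26 s = 119.347 m
119.347 m ÷ (0.9144 m/yd) = 130.519 yd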